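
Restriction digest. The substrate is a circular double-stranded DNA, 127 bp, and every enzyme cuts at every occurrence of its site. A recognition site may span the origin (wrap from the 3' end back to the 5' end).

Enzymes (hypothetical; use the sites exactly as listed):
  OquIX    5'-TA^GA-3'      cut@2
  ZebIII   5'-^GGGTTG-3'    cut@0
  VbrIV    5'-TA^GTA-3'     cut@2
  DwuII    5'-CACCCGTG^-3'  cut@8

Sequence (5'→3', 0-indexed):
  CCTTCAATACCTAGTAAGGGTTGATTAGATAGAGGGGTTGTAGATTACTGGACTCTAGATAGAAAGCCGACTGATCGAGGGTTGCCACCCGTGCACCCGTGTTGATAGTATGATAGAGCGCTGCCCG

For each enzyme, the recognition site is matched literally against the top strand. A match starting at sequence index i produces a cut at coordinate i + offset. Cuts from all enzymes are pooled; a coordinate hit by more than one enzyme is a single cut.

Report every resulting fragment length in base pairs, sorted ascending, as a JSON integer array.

[3,4,4,4,6,8,8,8,10,15,15,17,25]

Per-enzyme occurrences:
  OquIX TAGA/2: at [25, 29, 40, 55, 59, 113] ⇒ [27, 31, 42, 57, 61, 115]
  ZebIII GGGTTG/0: at [17, 34, 78] ⇒ [17, 34, 78]
  VbrIV TAGTA/2: at [11, 105] ⇒ [13, 107]
  DwuII CACCCGTG/8: at [85, 93] ⇒ [93, 101]

Pooled cuts: [13, 17, 27, 31, 34, 42, 57, 61, 78, 93, 101, 107, 115]

Fragments:
  13→17: 4 bp
  17→27: 10 bp
  27→31: 4 bp
  31→34: 3 bp
  34→42: 8 bp
  42→57: 15 bp
  57→61: 4 bp
  61→78: 17 bp
  78→93: 15 bp
  93→101: 8 bp
  101→107: 6 bp
  107→115: 8 bp
  115→13 (wrap): 127-115+13 = 25 bp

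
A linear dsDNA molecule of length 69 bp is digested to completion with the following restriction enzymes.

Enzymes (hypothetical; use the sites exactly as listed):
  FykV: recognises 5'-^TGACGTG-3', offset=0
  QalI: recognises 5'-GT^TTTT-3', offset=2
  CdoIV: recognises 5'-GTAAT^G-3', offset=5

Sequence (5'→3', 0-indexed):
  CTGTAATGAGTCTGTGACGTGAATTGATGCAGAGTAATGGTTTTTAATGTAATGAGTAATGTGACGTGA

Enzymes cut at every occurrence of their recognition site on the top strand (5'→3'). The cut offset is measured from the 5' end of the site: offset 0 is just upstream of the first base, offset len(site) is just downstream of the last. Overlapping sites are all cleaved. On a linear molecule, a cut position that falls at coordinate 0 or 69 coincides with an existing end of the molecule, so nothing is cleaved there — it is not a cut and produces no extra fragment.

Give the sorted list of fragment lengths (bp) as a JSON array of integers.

Site scan:
  FykV (TGACGTG, off=0): starts [14, 61] → cuts [14, 61]
  QalI (GTTTTT, off=2): starts [39] → cuts [41]
  CdoIV (GTAATG, off=5): starts [2, 33, 48, 55] → cuts [7, 38, 53, 60]

All cut coordinates (distinct, sorted): [7, 14, 38, 41, 53, 60, 61]

Fragments:
  [0,7): 7 bp
  [7,14): 7 bp
  [14,38): 24 bp
  [38,41): 3 bp
  [41,53): 12 bp
  [53,60): 7 bp
  [60,61): 1 bp
  [61,69): 8 bp

[1,3,7,7,7,8,12,24]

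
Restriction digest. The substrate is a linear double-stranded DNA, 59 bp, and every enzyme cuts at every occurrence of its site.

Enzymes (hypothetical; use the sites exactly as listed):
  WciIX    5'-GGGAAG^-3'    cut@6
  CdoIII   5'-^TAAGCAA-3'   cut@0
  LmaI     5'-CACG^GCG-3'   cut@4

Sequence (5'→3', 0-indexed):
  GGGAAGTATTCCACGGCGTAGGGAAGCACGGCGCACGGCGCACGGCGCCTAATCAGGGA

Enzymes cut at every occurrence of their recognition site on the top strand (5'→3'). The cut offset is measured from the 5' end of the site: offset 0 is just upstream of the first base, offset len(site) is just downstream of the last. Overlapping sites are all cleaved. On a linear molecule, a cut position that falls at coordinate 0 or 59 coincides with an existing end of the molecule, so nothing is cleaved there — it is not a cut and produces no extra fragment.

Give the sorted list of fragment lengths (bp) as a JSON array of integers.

Scan for sites:
  WciIX GGGAAG/6: at [0, 20] ⇒ [6, 26]
  CdoIII (TAAGCAA, off=0): no sites
  LmaI CACGGCG/4: at [11, 26, 33, 40] ⇒ [15, 30, 37, 44]

All cut coordinates (distinct, sorted): [6, 15, 26, 30, 37, 44]

Fragment lengths:
  [0,6): 6 bp
  [6,15): 9 bp
  [15,26): 11 bp
  [26,30): 4 bp
  [30,37): 7 bp
  [37,44): 7 bp
  [44,59): 15 bp

[4,6,7,7,9,11,15]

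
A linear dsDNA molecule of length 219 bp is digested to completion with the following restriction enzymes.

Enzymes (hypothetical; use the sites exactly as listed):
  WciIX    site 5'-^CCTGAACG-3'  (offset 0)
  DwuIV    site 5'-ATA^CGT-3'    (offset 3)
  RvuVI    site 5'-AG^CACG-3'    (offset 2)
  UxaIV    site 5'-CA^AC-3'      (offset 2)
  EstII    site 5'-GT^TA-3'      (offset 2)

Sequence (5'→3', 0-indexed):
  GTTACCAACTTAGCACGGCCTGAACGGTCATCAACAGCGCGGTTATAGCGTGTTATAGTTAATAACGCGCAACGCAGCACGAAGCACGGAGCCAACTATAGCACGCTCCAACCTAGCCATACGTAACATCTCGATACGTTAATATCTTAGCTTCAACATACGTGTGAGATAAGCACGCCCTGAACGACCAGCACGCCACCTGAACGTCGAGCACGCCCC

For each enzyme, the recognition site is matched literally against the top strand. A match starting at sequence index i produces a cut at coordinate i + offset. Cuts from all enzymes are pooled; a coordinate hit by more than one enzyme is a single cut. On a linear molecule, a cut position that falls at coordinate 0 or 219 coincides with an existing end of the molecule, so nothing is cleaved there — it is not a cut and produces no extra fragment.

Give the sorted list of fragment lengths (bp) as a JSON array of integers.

[2,3,5,5,5,5,6,6,6,7,7,7,8,9,10,10,10,11,12,13,13,13,15,15,16]

Scan for sites:
  WciIX (CCTGAACG, off=0): starts [18, 178, 198] → cuts [18, 178, 198]
  DwuIV (ATACGT, off=3): starts [118, 133, 157] → cuts [121, 136, 160]
  RvuVI (AGCACG, off=2): starts [11, 75, 82, 99, 171, 189, 209] → cuts [13, 77, 84, 101, 173, 191, 211]
  UxaIV (CAAC, off=2): starts [5, 31, 69, 92, 108, 153] → cuts [7, 33, 71, 94, 110, 155]
  EstII (GTTA, off=2): starts [0, 41, 51, 57, 137] → cuts [2, 43, 53, 59, 139]

Pooled cuts: [2, 7, 13, 18, 33, 43, 53, 59, 71, 77, 84, 94, 101, 110, 121, 136, 139, 155, 160, 173, 178, 191, 198, 211]

Fragments:
  [0,2): 2 bp
  [2,7): 5 bp
  [7,13): 6 bp
  [13,18): 5 bp
  [18,33): 15 bp
  [33,43): 10 bp
  [43,53): 10 bp
  [53,59): 6 bp
  [59,71): 12 bp
  [71,77): 6 bp
  [77,84): 7 bp
  [84,94): 10 bp
  [94,101): 7 bp
  [101,110): 9 bp
  [110,121): 11 bp
  [121,136): 15 bp
  [136,139): 3 bp
  [139,155): 16 bp
  [155,160): 5 bp
  [160,173): 13 bp
  [173,178): 5 bp
  [178,191): 13 bp
  [191,198): 7 bp
  [198,211): 13 bp
  [211,219): 8 bp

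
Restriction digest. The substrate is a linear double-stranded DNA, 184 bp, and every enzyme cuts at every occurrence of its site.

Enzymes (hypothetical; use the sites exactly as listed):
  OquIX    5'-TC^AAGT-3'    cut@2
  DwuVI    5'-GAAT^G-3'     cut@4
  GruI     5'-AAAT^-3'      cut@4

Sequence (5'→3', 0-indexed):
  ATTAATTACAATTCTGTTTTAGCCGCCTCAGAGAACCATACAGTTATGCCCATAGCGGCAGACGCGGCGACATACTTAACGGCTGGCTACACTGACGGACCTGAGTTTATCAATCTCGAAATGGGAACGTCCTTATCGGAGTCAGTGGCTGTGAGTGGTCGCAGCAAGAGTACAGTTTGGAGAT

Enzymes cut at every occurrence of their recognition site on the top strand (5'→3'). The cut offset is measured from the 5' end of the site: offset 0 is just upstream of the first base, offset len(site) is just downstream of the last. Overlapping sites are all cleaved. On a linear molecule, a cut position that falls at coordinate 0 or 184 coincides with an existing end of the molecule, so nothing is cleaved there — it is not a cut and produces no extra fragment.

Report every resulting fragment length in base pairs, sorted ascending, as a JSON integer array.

Per-enzyme occurrences:
  OquIX (TCAAGT, off=2): no sites
  DwuVI (GAATG, off=4): no sites
  GruI AAAT/4: at [118] ⇒ [122]

All cut coordinates (distinct, sorted): [122]

Fragment lengths:
  [0,122): 122 bp
  [122,184): 62 bp

[62,122]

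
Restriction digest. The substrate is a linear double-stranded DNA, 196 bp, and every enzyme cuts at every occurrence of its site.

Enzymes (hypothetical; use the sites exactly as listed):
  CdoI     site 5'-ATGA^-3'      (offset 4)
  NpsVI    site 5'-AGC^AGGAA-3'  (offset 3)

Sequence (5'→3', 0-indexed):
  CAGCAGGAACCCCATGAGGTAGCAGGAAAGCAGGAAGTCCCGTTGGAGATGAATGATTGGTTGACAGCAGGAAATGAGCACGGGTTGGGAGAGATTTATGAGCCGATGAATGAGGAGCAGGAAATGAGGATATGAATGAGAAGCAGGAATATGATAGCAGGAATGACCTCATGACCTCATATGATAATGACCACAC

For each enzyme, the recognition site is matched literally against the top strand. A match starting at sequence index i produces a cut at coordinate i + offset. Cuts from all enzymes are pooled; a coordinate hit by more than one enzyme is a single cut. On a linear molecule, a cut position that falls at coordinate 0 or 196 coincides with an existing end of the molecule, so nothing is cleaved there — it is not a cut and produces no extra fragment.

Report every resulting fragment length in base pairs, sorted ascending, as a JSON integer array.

Per-enzyme occurrences:
  CdoI (ATGA, off=4): starts [13, 48, 52, 73, 97, 105, 109, 123, 131, 135, 150, 162, 170, 180, 186] → cuts [17, 52, 56, 77, 101, 109, 113, 127, 135, 139, 154, 166, 174, 184, 190]
  NpsVI (AGCAGGAA, off=3): starts [1, 20, 28, 65, 115, 141, 155] → cuts [4, 23, 31, 68, 118, 144, 158]

All cut coordinates (distinct, sorted): [4, 17, 23, 31, 52, 56, 68, 77, 101, 109, 113, 118, 127, 135, 139, 144, 154, 158, 166, 174, 184, 190]

Fragment lengths:
  [0,4): 4 bp
  [4,17): 13 bp
  [17,23): 6 bp
  [23,31): 8 bp
  [31,52): 21 bp
  [52,56): 4 bp
  [56,68): 12 bp
  [68,77): 9 bp
  [77,101): 24 bp
  [101,109): 8 bp
  [109,113): 4 bp
  [113,118): 5 bp
  [118,127): 9 bp
  [127,135): 8 bp
  [135,139): 4 bp
  [139,144): 5 bp
  [144,154): 10 bp
  [154,158): 4 bp
  [158,166): 8 bp
  [166,174): 8 bp
  [174,184): 10 bp
  [184,190): 6 bp
  [190,196): 6 bp

[4,4,4,4,4,5,5,6,6,6,8,8,8,8,8,9,9,10,10,12,13,21,24]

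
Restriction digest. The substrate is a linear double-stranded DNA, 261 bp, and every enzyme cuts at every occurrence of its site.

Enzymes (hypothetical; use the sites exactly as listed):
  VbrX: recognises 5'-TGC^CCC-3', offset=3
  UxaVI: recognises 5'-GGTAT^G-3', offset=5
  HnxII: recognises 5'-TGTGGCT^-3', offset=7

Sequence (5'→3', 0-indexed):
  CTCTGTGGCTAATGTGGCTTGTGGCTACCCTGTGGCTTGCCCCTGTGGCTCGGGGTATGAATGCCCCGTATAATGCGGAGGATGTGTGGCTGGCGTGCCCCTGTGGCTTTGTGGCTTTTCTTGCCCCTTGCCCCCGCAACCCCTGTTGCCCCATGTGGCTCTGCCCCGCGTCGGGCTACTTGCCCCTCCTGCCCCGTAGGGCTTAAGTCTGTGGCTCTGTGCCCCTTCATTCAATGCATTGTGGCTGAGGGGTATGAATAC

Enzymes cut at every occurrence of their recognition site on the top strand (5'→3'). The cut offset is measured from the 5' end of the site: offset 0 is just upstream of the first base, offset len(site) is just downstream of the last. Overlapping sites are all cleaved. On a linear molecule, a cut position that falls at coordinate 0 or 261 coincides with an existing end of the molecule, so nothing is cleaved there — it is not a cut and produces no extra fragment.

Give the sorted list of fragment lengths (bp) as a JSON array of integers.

Per-enzyme occurrences:
  VbrX (TGCCCC, off=3): starts [37, 61, 95, 121, 128, 146, 161, 180, 189, 219] → cuts [40, 64, 98, 124, 131, 149, 164, 183, 192, 222]
  UxaVI (GGTATG, off=5): starts [53, 250] → cuts [58, 255]
  HnxII (TGTGGCT, off=7): starts [3, 12, 19, 30, 43, 84, 101, 109, 153, 209, 239] → cuts [10, 19, 26, 37, 50, 91, 108, 116, 160, 216, 246]

Pooled cuts: [10, 19, 26, 37, 40, 50, 58, 64, 91, 98, 108, 116, 124, 131, 149, 160, 164, 183, 192, 216, 222, 246, 255]

Fragments:
  [0,10): 10 bp
  [10,19): 9 bp
  [19,26): 7 bp
  [26,37): 11 bp
  [37,40): 3 bp
  [40,50): 10 bp
  [50,58): 8 bp
  [58,64): 6 bp
  [64,91): 27 bp
  [91,98): 7 bp
  [98,108): 10 bp
  [108,116): 8 bp
  [116,124): 8 bp
  [124,131): 7 bp
  [131,149): 18 bp
  [149,160): 11 bp
  [160,164): 4 bp
  [164,183): 19 bp
  [183,192): 9 bp
  [192,216): 24 bp
  [216,222): 6 bp
  [222,246): 24 bp
  [246,255): 9 bp
  [255,261): 6 bp

[3,4,6,6,6,7,7,7,8,8,8,9,9,9,10,10,10,11,11,18,19,24,24,27]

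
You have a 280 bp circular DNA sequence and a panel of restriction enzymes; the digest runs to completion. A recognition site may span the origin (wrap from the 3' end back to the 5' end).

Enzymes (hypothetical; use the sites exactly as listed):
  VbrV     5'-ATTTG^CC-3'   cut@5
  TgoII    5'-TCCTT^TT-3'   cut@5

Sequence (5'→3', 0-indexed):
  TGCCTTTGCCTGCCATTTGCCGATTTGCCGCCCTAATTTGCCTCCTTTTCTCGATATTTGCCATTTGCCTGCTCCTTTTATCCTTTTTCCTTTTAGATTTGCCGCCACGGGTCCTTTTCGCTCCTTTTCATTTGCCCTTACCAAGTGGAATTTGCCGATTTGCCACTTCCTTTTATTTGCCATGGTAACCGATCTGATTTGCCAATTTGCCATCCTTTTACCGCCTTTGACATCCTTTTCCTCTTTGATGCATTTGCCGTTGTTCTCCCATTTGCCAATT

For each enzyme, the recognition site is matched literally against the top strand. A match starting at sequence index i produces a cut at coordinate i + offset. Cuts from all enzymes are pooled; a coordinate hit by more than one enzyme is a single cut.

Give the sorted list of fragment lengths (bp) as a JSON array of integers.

Site scan:
  VbrV ATTTGCC/5: at [14, 22, 35, 55, 62, 96, 129, 149, 157, 174, 196, 204, 251, 269, 277] ⇒ [2, 19, 27, 40, 60, 67, 101, 134, 154, 162, 179, 201, 209, 256, 274]
  TgoII TCCTTTT/5: at [42, 72, 80, 87, 111, 121, 167, 212, 232] ⇒ [47, 77, 85, 92, 116, 126, 172, 217, 237]

All cut coordinates (distinct, sorted): [2, 19, 27, 40, 47, 60, 67, 77, 85, 92, 101, 116, 126, 134, 154, 162, 172, 179, 201, 209, 217, 237, 256, 274]

Fragments:
  2→19: 17 bp
  19→27: 8 bp
  27→40: 13 bp
  40→47: 7 bp
  47→60: 13 bp
  60→67: 7 bp
  67→77: 10 bp
  77→85: 8 bp
  85→92: 7 bp
  92→101: 9 bp
  101→116: 15 bp
  116→126: 10 bp
  126→134: 8 bp
  134→154: 20 bp
  154→162: 8 bp
  162→172: 10 bp
  172→179: 7 bp
  179→201: 22 bp
  201→209: 8 bp
  209→217: 8 bp
  217→237: 20 bp
  237→256: 19 bp
  256→274: 18 bp
  274→2 (wrap): 280-274+2 = 8 bp

[7,7,7,7,8,8,8,8,8,8,8,9,10,10,10,13,13,15,17,18,19,20,20,22]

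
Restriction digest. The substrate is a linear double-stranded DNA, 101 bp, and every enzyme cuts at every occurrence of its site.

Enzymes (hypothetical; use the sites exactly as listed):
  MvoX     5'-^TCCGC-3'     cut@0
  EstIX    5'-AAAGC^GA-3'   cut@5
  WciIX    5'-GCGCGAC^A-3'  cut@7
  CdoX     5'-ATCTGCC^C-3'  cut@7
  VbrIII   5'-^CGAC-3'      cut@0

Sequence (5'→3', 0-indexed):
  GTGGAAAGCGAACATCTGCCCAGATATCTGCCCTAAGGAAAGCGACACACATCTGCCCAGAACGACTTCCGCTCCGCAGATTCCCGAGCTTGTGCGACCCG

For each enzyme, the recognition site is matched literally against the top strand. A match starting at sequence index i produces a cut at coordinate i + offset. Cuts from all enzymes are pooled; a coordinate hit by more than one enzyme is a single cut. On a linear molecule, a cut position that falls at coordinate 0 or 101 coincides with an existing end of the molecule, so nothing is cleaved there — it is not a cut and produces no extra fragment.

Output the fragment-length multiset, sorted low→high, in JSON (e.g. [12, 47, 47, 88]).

[1,5,5,5,7,9,10,11,12,14,22]

Scan for sites:
  MvoX TCCGC/0: at [67, 72] ⇒ [67, 72]
  EstIX AAAGCGA/5: at [4, 38] ⇒ [9, 43]
  WciIX (GCGCGACA, off=7): no sites
  CdoX ATCTGCCC/7: at [13, 25, 50] ⇒ [20, 32, 57]
  VbrIII CGAC/0: at [42, 62, 94] ⇒ [42, 62, 94]

Pooled cuts: [9, 20, 32, 42, 43, 57, 62, 67, 72, 94]

Fragment lengths:
  [0,9): 9 bp
  [9,20): 11 bp
  [20,32): 12 bp
  [32,42): 10 bp
  [42,43): 1 bp
  [43,57): 14 bp
  [57,62): 5 bp
  [62,67): 5 bp
  [67,72): 5 bp
  [72,94): 22 bp
  [94,101): 7 bp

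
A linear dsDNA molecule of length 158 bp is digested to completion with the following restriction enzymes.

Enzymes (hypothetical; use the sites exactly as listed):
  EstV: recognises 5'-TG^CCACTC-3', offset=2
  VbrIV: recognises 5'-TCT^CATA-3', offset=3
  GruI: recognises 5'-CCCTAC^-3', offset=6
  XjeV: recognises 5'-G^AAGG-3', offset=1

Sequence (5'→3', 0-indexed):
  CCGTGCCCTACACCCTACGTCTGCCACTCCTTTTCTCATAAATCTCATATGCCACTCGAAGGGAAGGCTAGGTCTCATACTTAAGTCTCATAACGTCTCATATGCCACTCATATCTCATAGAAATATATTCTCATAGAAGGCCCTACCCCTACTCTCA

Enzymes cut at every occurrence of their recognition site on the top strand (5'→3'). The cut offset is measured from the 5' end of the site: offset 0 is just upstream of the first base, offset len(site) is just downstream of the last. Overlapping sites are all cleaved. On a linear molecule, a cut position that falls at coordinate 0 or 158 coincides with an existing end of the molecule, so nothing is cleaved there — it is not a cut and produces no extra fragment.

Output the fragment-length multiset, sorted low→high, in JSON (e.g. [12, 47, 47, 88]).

Scan for sites:
  EstV TGCCACTC/2: at [21, 49, 102] ⇒ [23, 51, 104]
  VbrIV TCTCATA/3: at [33, 42, 72, 85, 95, 113, 129] ⇒ [36, 45, 75, 88, 98, 116, 132]
  GruI CCCTAC/6: at [5, 12, 141, 147] ⇒ [11, 18, 147, 153]
  XjeV GAAGG/1: at [57, 62, 136] ⇒ [58, 63, 137]

All cut coordinates (distinct, sorted): [11, 18, 23, 36, 45, 51, 58, 63, 75, 88, 98, 104, 116, 132, 137, 147, 153]

Fragment lengths:
  [0,11): 11 bp
  [11,18): 7 bp
  [18,23): 5 bp
  [23,36): 13 bp
  [36,45): 9 bp
  [45,51): 6 bp
  [51,58): 7 bp
  [58,63): 5 bp
  [63,75): 12 bp
  [75,88): 13 bp
  [88,98): 10 bp
  [98,104): 6 bp
  [104,116): 12 bp
  [116,132): 16 bp
  [132,137): 5 bp
  [137,147): 10 bp
  [147,153): 6 bp
  [153,158): 5 bp

[5,5,5,5,6,6,6,7,7,9,10,10,11,12,12,13,13,16]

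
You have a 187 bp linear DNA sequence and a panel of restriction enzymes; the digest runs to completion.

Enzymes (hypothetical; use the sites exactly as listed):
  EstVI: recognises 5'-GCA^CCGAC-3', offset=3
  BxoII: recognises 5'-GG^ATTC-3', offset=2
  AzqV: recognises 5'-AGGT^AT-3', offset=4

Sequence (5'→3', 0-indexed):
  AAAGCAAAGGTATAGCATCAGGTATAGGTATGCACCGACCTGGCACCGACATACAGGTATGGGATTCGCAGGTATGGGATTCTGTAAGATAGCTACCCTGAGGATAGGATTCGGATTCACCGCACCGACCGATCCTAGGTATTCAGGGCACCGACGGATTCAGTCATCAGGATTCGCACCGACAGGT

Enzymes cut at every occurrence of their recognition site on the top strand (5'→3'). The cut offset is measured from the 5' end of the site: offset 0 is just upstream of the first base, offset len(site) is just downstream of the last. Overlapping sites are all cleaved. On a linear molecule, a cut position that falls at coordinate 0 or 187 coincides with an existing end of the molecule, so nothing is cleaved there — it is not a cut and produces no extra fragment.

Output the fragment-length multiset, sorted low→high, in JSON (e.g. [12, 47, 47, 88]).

Site scan:
  EstVI GCACCGAC/3: at [31, 42, 121, 147, 175] ⇒ [34, 45, 124, 150, 178]
  BxoII GGATTC/2: at [61, 76, 106, 112, 155, 169] ⇒ [63, 78, 108, 114, 157, 171]
  AzqV AGGTAT/4: at [7, 19, 25, 54, 69, 136] ⇒ [11, 23, 29, 58, 73, 140]

Pooled cuts: [11, 23, 29, 34, 45, 58, 63, 73, 78, 108, 114, 124, 140, 150, 157, 171, 178]

Fragments:
  [0,11): 11 bp
  [11,23): 12 bp
  [23,29): 6 bp
  [29,34): 5 bp
  [34,45): 11 bp
  [45,58): 13 bp
  [58,63): 5 bp
  [63,73): 10 bp
  [73,78): 5 bp
  [78,108): 30 bp
  [108,114): 6 bp
  [114,124): 10 bp
  [124,140): 16 bp
  [140,150): 10 bp
  [150,157): 7 bp
  [157,171): 14 bp
  [171,178): 7 bp
  [178,187): 9 bp

[5,5,5,6,6,7,7,9,10,10,10,11,11,12,13,14,16,30]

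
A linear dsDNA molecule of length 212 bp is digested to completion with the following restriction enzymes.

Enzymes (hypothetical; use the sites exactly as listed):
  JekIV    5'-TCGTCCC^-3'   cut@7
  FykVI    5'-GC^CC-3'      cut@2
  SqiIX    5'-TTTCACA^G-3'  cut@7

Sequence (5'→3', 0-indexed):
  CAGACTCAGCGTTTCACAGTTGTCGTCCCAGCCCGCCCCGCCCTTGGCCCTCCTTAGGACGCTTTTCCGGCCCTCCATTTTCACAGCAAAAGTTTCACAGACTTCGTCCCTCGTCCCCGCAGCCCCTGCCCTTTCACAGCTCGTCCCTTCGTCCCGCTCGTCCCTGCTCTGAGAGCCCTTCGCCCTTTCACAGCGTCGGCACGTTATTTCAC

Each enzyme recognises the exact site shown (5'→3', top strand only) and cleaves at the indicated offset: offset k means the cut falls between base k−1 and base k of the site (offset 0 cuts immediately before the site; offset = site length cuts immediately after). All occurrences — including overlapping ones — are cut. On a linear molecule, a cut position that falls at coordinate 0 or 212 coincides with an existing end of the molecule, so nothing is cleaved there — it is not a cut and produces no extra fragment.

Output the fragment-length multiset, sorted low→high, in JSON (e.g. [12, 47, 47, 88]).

[3,4,5,6,6,7,7,7,8,9,9,9,9,11,11,12,14,14,18,20,23]

Site scan:
  JekIV (TCGTCCC, off=7): starts [22, 103, 110, 140, 148, 157] → cuts [29, 110, 117, 147, 155, 164]
  FykVI (GCCC, off=2): starts [30, 34, 39, 46, 69, 121, 127, 174, 181] → cuts [32, 36, 41, 48, 71, 123, 129, 176, 183]
  SqiIX (TTTCACAG, off=7): starts [11, 78, 92, 131, 185] → cuts [18, 85, 99, 138, 192]

All cut coordinates (distinct, sorted): [18, 29, 32, 36, 41, 48, 71, 85, 99, 110, 117, 123, 129, 138, 147, 155, 164, 176, 183, 192]

Fragments:
  [0,18): 18 bp
  [18,29): 11 bp
  [29,32): 3 bp
  [32,36): 4 bp
  [36,41): 5 bp
  [41,48): 7 bp
  [48,71): 23 bp
  [71,85): 14 bp
  [85,99): 14 bp
  [99,110): 11 bp
  [110,117): 7 bp
  [117,123): 6 bp
  [123,129): 6 bp
  [129,138): 9 bp
  [138,147): 9 bp
  [147,155): 8 bp
  [155,164): 9 bp
  [164,176): 12 bp
  [176,183): 7 bp
  [183,192): 9 bp
  [192,212): 20 bp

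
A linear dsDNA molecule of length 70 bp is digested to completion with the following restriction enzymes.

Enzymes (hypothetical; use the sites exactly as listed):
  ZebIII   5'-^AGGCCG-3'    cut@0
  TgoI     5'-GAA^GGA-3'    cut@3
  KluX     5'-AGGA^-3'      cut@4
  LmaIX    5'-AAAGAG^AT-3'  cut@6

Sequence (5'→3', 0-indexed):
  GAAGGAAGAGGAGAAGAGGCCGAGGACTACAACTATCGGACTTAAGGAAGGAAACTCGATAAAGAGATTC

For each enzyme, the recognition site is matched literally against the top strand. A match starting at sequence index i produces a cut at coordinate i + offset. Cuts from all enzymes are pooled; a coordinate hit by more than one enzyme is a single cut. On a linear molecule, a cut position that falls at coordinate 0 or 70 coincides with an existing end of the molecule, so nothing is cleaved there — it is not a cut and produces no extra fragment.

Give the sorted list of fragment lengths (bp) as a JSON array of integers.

[1,3,3,3,4,4,6,10,14,22]

Site scan:
  ZebIII AGGCCG/0: at [16] ⇒ [16]
  TgoI GAAGGA/3: at [0, 46] ⇒ [3, 49]
  KluX AGGA/4: at [2, 8, 22, 44, 48] ⇒ [6, 12, 26, 48, 52]
  LmaIX AAAGAGAT/6: at [60] ⇒ [66]

All cut coordinates (distinct, sorted): [3, 6, 12, 16, 26, 48, 49, 52, 66]

Fragments:
  [0,3): 3 bp
  [3,6): 3 bp
  [6,12): 6 bp
  [12,16): 4 bp
  [16,26): 10 bp
  [26,48): 22 bp
  [48,49): 1 bp
  [49,52): 3 bp
  [52,66): 14 bp
  [66,70): 4 bp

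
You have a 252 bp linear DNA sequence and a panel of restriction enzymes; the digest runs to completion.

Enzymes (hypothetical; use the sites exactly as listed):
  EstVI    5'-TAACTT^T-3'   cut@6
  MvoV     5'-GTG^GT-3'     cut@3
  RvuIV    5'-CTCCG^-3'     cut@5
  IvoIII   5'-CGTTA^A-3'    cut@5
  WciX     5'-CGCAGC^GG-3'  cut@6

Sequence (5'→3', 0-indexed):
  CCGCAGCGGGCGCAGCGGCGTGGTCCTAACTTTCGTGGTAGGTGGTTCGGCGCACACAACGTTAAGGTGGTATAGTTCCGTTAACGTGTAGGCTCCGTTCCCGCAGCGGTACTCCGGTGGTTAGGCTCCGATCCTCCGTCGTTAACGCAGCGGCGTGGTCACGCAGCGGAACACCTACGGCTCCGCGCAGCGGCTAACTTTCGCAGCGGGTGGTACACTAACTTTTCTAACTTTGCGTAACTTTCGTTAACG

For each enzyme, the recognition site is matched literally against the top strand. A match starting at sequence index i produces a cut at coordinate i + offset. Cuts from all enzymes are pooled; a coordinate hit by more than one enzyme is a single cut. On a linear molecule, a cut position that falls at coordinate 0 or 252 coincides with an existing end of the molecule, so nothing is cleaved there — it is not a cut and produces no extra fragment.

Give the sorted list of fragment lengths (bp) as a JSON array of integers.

[3,3,5,5,5,6,6,6,6,6,7,7,7,7,8,9,9,9,9,10,10,10,10,11,12,14,14,18,20]

Per-enzyme occurrences:
  EstVI TAACTTT/6: at [26, 194, 218, 227, 237] ⇒ [32, 200, 224, 233, 243]
  MvoV GTGGT/3: at [19, 34, 41, 66, 116, 154, 209] ⇒ [22, 37, 44, 69, 119, 157, 212]
  RvuIV CTCCG/5: at [92, 111, 125, 133, 180] ⇒ [97, 116, 130, 138, 185]
  IvoIII CGTTAA/5: at [59, 78, 139, 244] ⇒ [64, 83, 144, 249]
  WciX CGCAGCGG/6: at [1, 10, 101, 145, 161, 185, 201] ⇒ [7, 16, 107, 151, 167, 191, 207]

All cut coordinates (distinct, sorted): [7, 16, 22, 32, 37, 44, 64, 69, 83, 97, 107, 116, 119, 130, 138, 144, 151, 157, 167, 185, 191, 200, 207, 212, 224, 233, 243, 249]

Fragments:
  [0,7): 7 bp
  [7,16): 9 bp
  [16,22): 6 bp
  [22,32): 10 bp
  [32,37): 5 bp
  [37,44): 7 bp
  [44,64): 20 bp
  [64,69): 5 bp
  [69,83): 14 bp
  [83,97): 14 bp
  [97,107): 10 bp
  [107,116): 9 bp
  [116,119): 3 bp
  [119,130): 11 bp
  [130,138): 8 bp
  [138,144): 6 bp
  [144,151): 7 bp
  [151,157): 6 bp
  [157,167): 10 bp
  [167,185): 18 bp
  [185,191): 6 bp
  [191,200): 9 bp
  [200,207): 7 bp
  [207,212): 5 bp
  [212,224): 12 bp
  [224,233): 9 bp
  [233,243): 10 bp
  [243,249): 6 bp
  [249,252): 3 bp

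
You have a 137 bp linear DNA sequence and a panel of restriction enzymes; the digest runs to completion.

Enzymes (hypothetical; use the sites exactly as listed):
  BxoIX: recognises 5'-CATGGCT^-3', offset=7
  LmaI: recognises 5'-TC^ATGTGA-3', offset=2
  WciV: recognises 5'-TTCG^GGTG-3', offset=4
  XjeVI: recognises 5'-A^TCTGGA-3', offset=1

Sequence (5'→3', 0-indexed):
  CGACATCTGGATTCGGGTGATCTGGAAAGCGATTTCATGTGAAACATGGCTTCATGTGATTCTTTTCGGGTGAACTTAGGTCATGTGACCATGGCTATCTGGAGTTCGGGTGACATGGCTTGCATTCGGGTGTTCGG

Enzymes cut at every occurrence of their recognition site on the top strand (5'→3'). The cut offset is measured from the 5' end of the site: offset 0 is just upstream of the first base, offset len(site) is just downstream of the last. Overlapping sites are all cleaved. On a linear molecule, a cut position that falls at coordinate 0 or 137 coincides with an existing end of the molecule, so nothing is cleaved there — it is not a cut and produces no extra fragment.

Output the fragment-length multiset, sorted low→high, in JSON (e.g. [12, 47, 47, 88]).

[1,2,5,5,8,9,10,11,12,14,14,15,15,16]

Scan for sites:
  BxoIX (CATGGCT, off=7): starts [44, 89, 113] → cuts [51, 96, 120]
  LmaI (TCATGTGA, off=2): starts [34, 51, 80] → cuts [36, 53, 82]
  WciV (TTCGGGTG, off=4): starts [11, 64, 104, 124] → cuts [15, 68, 108, 128]
  XjeVI (ATCTGGA, off=1): starts [4, 19, 96] → cuts [5, 20, 97]

Pooled cuts: [5, 15, 20, 36, 51, 53, 68, 82, 96, 97, 108, 120, 128]

Fragments:
  [0,5): 5 bp
  [5,15): 10 bp
  [15,20): 5 bp
  [20,36): 16 bp
  [36,51): 15 bp
  [51,53): 2 bp
  [53,68): 15 bp
  [68,82): 14 bp
  [82,96): 14 bp
  [96,97): 1 bp
  [97,108): 11 bp
  [108,120): 12 bp
  [120,128): 8 bp
  [128,137): 9 bp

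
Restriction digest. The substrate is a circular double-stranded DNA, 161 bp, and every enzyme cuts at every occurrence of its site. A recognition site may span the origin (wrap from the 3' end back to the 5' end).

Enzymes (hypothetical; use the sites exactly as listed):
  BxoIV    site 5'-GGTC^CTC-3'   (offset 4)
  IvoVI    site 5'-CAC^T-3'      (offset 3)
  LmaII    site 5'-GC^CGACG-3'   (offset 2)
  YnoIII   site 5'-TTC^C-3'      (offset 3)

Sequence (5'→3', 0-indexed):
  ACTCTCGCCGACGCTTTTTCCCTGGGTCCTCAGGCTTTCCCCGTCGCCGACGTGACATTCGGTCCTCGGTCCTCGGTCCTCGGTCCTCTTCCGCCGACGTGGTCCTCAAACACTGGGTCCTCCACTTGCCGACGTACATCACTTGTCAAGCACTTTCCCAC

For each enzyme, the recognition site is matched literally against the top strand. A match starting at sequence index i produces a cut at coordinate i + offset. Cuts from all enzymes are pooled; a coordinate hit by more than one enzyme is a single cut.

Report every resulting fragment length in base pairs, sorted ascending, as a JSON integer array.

Site scan:
  BxoIV (GGTCCTC, off=4): starts [24, 60, 67, 74, 81, 100, 115] → cuts [28, 64, 71, 78, 85, 104, 119]
  IvoVI (CACT, off=3): starts [110, 122, 139, 150, 160] → cuts [2, 113, 125, 142, 153]
  LmaII (GCCGACG, off=2): starts [6, 45, 92, 127] → cuts [8, 47, 94, 129]
  YnoIII (TTCC, off=3): starts [17, 36, 88, 154] → cuts [20, 39, 91, 157]

Pooled cuts: [2, 8, 20, 28, 39, 47, 64, 71, 78, 85, 91, 94, 104, 113, 119, 125, 129, 142, 153, 157]

Fragment lengths:
  2→8: 6 bp
  8→20: 12 bp
  20→28: 8 bp
  28→39: 11 bp
  39→47: 8 bp
  47→64: 17 bp
  64→71: 7 bp
  71→78: 7 bp
  78→85: 7 bp
  85→91: 6 bp
  91→94: 3 bp
  94→104: 10 bp
  104→113: 9 bp
  113→119: 6 bp
  119→125: 6 bp
  125→129: 4 bp
  129→142: 13 bp
  142→153: 11 bp
  153→157: 4 bp
  157→2 (wrap): 161-157+2 = 6 bp

[3,4,4,6,6,6,6,6,7,7,7,8,8,9,10,11,11,12,13,17]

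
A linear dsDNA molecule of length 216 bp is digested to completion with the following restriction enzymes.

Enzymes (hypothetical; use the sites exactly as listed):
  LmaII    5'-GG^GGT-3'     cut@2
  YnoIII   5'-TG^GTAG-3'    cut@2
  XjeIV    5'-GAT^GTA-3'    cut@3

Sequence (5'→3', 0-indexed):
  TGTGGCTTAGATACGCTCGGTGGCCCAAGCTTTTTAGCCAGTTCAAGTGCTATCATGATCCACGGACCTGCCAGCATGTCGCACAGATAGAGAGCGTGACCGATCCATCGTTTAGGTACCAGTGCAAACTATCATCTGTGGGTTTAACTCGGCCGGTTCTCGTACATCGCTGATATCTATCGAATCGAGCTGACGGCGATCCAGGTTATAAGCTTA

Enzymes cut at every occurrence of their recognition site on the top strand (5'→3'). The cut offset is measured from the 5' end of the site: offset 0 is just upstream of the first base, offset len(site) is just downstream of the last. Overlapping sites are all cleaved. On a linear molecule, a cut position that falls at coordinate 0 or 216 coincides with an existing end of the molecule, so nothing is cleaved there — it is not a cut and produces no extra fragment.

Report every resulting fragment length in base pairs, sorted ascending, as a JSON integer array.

[216]

Site scan:
  LmaII (GGGGT, off=2): no sites
  YnoIII (TGGTAG, off=2): no sites
  XjeIV (GATGTA, off=3): no sites

Pooled cuts: ∅

Fragments:
  no cuts → one linear fragment of 216 bp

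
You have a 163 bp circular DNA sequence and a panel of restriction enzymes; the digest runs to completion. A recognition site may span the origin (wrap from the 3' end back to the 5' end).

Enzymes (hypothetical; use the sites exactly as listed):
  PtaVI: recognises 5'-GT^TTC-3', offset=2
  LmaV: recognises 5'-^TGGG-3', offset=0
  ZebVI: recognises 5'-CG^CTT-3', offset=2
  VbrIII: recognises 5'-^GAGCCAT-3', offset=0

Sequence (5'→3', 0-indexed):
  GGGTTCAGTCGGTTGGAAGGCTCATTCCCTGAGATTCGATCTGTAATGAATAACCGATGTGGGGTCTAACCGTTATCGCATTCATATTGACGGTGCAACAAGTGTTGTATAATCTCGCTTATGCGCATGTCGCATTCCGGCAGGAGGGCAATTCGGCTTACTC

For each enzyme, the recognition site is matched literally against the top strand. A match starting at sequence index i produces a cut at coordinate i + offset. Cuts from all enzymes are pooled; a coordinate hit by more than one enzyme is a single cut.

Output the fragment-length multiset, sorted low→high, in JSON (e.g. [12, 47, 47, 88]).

[58,105]

Scan for sites:
  PtaVI (GTTTC, off=2): no sites
  LmaV TGGG/0: at [59] ⇒ [59]
  ZebVI CGCTT/2: at [115] ⇒ [117]
  VbrIII (GAGCCAT, off=0): no sites

Pooled cuts: [59, 117]

Fragment lengths:
  59→117: 58 bp
  117→59 (wrap): 163-117+59 = 105 bp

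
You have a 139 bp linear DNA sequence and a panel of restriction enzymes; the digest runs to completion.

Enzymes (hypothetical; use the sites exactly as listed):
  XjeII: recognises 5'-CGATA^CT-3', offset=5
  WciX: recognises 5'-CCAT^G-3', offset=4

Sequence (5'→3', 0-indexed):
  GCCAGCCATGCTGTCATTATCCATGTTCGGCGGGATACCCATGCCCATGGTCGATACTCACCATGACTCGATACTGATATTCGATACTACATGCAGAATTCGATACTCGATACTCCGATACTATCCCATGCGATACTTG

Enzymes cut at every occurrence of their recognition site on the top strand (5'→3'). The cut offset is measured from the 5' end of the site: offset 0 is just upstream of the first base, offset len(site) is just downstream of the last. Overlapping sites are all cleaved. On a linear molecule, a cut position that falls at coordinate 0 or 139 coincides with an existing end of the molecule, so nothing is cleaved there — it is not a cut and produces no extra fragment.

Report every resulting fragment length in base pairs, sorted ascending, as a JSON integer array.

Per-enzyme occurrences:
  XjeII CGATACT/5: at [51, 68, 81, 100, 107, 115, 130] ⇒ [56, 73, 86, 105, 112, 120, 135]
  WciX CCATG/4: at [5, 20, 38, 44, 60, 125] ⇒ [9, 24, 42, 48, 64, 129]

All cut coordinates (distinct, sorted): [9, 24, 42, 48, 56, 64, 73, 86, 105, 112, 120, 129, 135]

Fragment lengths:
  [0,9): 9 bp
  [9,24): 15 bp
  [24,42): 18 bp
  [42,48): 6 bp
  [48,56): 8 bp
  [56,64): 8 bp
  [64,73): 9 bp
  [73,86): 13 bp
  [86,105): 19 bp
  [105,112): 7 bp
  [112,120): 8 bp
  [120,129): 9 bp
  [129,135): 6 bp
  [135,139): 4 bp

[4,6,6,7,8,8,8,9,9,9,13,15,18,19]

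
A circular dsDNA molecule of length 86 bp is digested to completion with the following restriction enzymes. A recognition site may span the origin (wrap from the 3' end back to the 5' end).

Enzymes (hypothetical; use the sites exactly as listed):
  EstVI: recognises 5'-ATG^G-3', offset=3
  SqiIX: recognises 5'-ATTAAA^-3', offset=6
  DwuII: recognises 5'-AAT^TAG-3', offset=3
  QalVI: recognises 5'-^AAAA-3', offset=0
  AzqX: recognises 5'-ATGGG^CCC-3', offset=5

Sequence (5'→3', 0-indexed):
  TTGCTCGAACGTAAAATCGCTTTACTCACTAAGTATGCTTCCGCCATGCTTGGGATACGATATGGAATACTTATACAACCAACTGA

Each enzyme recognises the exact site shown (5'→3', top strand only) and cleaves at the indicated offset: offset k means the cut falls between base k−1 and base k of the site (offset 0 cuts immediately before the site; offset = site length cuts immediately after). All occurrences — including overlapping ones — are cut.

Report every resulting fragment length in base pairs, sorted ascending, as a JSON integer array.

[34,52]

Site scan:
  EstVI ATGG/3: at [61] ⇒ [64]
  SqiIX (ATTAAA, off=6): no sites
  DwuII (AATTAG, off=3): no sites
  QalVI AAAA/0: at [12] ⇒ [12]
  AzqX (ATGGGCCC, off=5): no sites

All cut coordinates (distinct, sorted): [12, 64]

Fragments:
  12→64: 52 bp
  64→12 (wrap): 86-64+12 = 34 bp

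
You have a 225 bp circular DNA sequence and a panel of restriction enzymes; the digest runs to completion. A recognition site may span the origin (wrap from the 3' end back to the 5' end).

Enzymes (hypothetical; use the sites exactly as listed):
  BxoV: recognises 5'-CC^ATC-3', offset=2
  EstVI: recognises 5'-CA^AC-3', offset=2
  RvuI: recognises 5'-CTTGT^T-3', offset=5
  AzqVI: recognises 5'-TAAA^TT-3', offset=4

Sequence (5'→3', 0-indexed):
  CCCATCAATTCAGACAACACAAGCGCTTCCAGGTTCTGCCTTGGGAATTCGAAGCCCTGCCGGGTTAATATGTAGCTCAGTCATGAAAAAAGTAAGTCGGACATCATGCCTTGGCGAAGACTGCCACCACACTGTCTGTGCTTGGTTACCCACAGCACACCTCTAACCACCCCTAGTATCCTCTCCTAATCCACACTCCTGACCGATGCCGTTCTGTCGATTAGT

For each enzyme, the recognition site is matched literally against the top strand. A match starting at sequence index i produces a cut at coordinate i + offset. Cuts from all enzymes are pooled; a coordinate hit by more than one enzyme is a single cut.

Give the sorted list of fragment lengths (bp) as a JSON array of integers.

Site scan:
  BxoV CCATC/2: at [1] ⇒ [3]
  EstVI CAAC/2: at [14] ⇒ [16]
  RvuI (CTTGTT, off=5): no sites
  AzqVI (TAAATT, off=4): no sites

Pooled cuts: [3, 16]

Fragments:
  3→16: 13 bp
  16→3 (wrap): 225-16+3 = 212 bp

[13,212]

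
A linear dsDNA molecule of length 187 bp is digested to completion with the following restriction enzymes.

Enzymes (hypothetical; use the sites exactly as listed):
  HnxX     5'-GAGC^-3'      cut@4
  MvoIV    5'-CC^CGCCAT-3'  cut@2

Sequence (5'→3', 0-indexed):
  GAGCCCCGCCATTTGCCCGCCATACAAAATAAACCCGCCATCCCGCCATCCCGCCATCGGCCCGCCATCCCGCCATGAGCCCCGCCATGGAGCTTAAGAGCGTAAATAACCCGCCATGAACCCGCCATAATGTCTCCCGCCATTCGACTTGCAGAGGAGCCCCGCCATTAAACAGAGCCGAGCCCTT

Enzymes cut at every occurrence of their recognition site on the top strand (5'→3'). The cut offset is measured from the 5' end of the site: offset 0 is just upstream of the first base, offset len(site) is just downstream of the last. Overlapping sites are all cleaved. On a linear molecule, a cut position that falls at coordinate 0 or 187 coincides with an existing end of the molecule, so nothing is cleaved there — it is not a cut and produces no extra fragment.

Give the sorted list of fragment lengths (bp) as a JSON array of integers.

[2,2,2,4,4,5,8,8,8,8,10,10,11,11,11,11,15,16,18,23]

Site scan:
  HnxX (GAGC, off=4): starts [0, 76, 89, 97, 156, 174, 179] → cuts [4, 80, 93, 101, 160, 178, 183]
  MvoIV (CCCGCCAT, off=2): starts [4, 15, 33, 41, 49, 60, 68, 80, 109, 120, 135, 160] → cuts [6, 17, 35, 43, 51, 62, 70, 82, 111, 122, 137, 162]

All cut coordinates (distinct, sorted): [4, 6, 17, 35, 43, 51, 62, 70, 80, 82, 93, 101, 111, 122, 137, 160, 162, 178, 183]

Fragments:
  [0,4): 4 bp
  [4,6): 2 bp
  [6,17): 11 bp
  [17,35): 18 bp
  [35,43): 8 bp
  [43,51): 8 bp
  [51,62): 11 bp
  [62,70): 8 bp
  [70,80): 10 bp
  [80,82): 2 bp
  [82,93): 11 bp
  [93,101): 8 bp
  [101,111): 10 bp
  [111,122): 11 bp
  [122,137): 15 bp
  [137,160): 23 bp
  [160,162): 2 bp
  [162,178): 16 bp
  [178,183): 5 bp
  [183,187): 4 bp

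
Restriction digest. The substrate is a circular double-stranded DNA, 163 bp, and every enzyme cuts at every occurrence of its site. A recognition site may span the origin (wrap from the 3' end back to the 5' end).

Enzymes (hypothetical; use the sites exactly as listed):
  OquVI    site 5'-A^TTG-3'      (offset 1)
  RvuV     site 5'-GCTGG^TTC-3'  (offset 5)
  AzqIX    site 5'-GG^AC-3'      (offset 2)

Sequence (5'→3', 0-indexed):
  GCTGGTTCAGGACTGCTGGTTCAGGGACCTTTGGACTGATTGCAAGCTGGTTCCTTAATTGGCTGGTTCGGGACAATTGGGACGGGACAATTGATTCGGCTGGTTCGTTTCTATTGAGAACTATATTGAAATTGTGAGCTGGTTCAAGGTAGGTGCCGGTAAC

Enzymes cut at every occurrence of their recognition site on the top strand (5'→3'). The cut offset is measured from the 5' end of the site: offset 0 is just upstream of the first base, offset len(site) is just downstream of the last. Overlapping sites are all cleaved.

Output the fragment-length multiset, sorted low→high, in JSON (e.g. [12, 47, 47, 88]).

Scan for sites:
  OquVI (ATTG, off=1): starts [38, 57, 75, 89, 112, 124, 130] → cuts [39, 58, 76, 90, 113, 125, 131]
  RvuV (GCTGGTTC, off=5): starts [0, 14, 45, 61, 98, 137] → cuts [5, 19, 50, 66, 103, 142]
  AzqIX (GGAC, off=2): starts [9, 24, 32, 70, 79, 84] → cuts [11, 26, 34, 72, 81, 86]

Pooled cuts: [5, 11, 19, 26, 34, 39, 50, 58, 66, 72, 76, 81, 86, 90, 103, 113, 125, 131, 142]

Fragments:
  5→11: 6 bp
  11→19: 8 bp
  19→26: 7 bp
  26→34: 8 bp
  34→39: 5 bp
  39→50: 11 bp
  50→58: 8 bp
  58→66: 8 bp
  66→72: 6 bp
  72→76: 4 bp
  76→81: 5 bp
  81→86: 5 bp
  86→90: 4 bp
  90→103: 13 bp
  103→113: 10 bp
  113→125: 12 bp
  125→131: 6 bp
  131→142: 11 bp
  142→5 (wrap): 163-142+5 = 26 bp

[4,4,5,5,5,6,6,6,7,8,8,8,8,10,11,11,12,13,26]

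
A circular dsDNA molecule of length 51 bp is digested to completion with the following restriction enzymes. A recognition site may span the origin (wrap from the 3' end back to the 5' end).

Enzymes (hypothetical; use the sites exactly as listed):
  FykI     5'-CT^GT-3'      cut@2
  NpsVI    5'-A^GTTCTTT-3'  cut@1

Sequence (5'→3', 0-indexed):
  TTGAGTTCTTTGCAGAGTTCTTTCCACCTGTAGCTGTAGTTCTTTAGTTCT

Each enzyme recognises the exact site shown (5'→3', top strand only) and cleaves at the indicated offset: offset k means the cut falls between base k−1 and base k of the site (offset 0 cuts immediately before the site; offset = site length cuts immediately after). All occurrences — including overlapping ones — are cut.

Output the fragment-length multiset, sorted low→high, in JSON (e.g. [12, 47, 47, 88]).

[3,6,8,9,12,13]

Scan for sites:
  FykI CTGT/2: at [27, 33] ⇒ [29, 35]
  NpsVI AGTTCTTT/1: at [3, 15, 37, 45] ⇒ [4, 16, 38, 46]

All cut coordinates (distinct, sorted): [4, 16, 29, 35, 38, 46]

Fragments:
  4→16: 12 bp
  16→29: 13 bp
  29→35: 6 bp
  35→38: 3 bp
  38→46: 8 bp
  46→4 (wrap): 51-46+4 = 9 bp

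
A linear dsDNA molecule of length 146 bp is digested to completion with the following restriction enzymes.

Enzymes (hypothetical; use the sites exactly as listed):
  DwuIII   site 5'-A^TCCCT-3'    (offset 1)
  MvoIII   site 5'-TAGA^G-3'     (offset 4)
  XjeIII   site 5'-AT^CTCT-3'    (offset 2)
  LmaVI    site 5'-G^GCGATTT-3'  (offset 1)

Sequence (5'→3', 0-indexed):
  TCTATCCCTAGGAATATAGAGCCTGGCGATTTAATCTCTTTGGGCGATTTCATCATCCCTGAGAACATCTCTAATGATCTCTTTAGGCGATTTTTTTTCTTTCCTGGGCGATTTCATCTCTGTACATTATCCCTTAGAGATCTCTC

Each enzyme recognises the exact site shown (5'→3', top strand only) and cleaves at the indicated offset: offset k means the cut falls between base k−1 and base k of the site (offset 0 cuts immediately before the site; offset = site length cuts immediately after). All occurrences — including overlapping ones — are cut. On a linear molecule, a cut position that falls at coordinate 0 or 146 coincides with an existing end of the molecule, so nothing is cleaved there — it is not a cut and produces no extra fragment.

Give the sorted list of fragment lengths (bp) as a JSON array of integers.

Site scan:
  DwuIII ATCCCT/1: at [3, 54, 128] ⇒ [4, 55, 129]
  MvoIII TAGAG/4: at [16, 134] ⇒ [20, 138]
  XjeIII ATCTCT/2: at [33, 66, 76, 115, 139] ⇒ [35, 68, 78, 117, 141]
  LmaVI GGCGATTT/1: at [24, 42, 85, 106] ⇒ [25, 43, 86, 107]

Pooled cuts: [4, 20, 25, 35, 43, 55, 68, 78, 86, 107, 117, 129, 138, 141]

Fragments:
  [0,4): 4 bp
  [4,20): 16 bp
  [20,25): 5 bp
  [25,35): 10 bp
  [35,43): 8 bp
  [43,55): 12 bp
  [55,68): 13 bp
  [68,78): 10 bp
  [78,86): 8 bp
  [86,107): 21 bp
  [107,117): 10 bp
  [117,129): 12 bp
  [129,138): 9 bp
  [138,141): 3 bp
  [141,146): 5 bp

[3,4,5,5,8,8,9,10,10,10,12,12,13,16,21]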